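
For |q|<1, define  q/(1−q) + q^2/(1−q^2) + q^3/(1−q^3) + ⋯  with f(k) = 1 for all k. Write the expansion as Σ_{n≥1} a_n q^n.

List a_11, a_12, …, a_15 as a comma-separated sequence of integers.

2, 6, 2, 4, 4

q^11  k|11↦f(k): 11:1 1:1  a_11=2
d|12:{12,6,4,3,2,1}  Σf=1+1+1+1+1+1=6
n=13: 13·1 1·13  f→[1+1]=2
[q^14] f(14)=1,f(7)=1,f(2)=1,f(1)=1 ⇒ 4
q^15  k|15↦f(k): 1:1 3:1 5:1 15:1  a_15=4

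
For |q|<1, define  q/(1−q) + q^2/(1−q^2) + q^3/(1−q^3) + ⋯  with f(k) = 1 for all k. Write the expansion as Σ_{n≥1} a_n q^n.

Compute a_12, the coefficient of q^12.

n=12: 1·12 2·6 3·4 4·3 6·2 12·1  f→[1+1+1+1+1+1]=6

a_12 = 6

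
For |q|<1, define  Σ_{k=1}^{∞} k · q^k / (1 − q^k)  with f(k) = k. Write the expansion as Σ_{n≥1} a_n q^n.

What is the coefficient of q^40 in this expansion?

a_40 = 90

[q^40] f(40)=40,f(20)=20,f(10)=10,f(8)=8,f(5)=5,f(4)=4,f(2)=2,f(1)=1 ⇒ 90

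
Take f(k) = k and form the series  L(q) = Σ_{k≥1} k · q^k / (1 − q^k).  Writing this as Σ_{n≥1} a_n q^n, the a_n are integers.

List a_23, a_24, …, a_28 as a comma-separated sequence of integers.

d|23:{1,23}  Σf=1+23=24
n=24: 24·1 12·2 8·3 6·4 4·6 3·8 2·12 1·24  f→[24+12+8+6+4+3+2+1]=60
q^25  k|25↦f(k): 1:1 5:5 25:25  a_25=31
d|26:{1,2,13,26}  Σf=1+2+13+26=42
n=27: 1·27 3·9 9·3 27·1  f→[1+3+9+27]=40
d|28:{28,14,7,4,2,1}  Σf=28+14+7+4+2+1=56

24, 60, 31, 42, 40, 56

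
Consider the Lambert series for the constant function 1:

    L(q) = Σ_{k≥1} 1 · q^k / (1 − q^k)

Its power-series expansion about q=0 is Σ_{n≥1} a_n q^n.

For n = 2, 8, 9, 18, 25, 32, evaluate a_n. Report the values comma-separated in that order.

2, 4, 3, 6, 3, 6

[q^2] f(1)=1,f(2)=1 ⇒ 2
d|8:{8,4,2,1}  Σf=1+1+1+1=4
[q^9] f(9)=1,f(3)=1,f(1)=1 ⇒ 3
n=18: 1·18 2·9 3·6 6·3 9·2 18·1  f→[1+1+1+1+1+1]=6
[q^25] f(25)=1,f(5)=1,f(1)=1 ⇒ 3
n=32: 1·32 2·16 4·8 8·4 16·2 32·1  f→[1+1+1+1+1+1]=6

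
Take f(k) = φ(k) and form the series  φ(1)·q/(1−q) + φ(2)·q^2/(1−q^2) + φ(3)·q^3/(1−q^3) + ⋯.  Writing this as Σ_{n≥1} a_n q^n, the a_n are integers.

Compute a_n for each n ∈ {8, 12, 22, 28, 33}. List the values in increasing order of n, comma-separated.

q^8  k|8↦φ(k): 8:4 4:2 2:1 1:1  a_8=8
n=12: 12·1 6·2 4·3 3·4 2·6 1·12  φ→[4+2+2+2+1+1]=12
d|22:{22,11,2,1}  Σφ=10+10+1+1=22
q^28  k|28↦φ(k): 28:12 14:6 7:6 4:2 2:1 1:1  a_28=28
d|33:{33,11,3,1}  Σφ=20+10+2+1=33

8, 12, 22, 28, 33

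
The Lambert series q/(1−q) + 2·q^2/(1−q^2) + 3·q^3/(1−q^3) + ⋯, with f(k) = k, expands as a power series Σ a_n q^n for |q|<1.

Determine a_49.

q^49  k|49↦f(k): 49:49 7:7 1:1  a_49=57

a_49 = 57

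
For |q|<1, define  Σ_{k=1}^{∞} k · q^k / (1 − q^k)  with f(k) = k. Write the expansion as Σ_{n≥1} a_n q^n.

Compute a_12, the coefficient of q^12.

a_12 = 28

[q^12] f(1)=1,f(2)=2,f(3)=3,f(4)=4,f(6)=6,f(12)=12 ⇒ 28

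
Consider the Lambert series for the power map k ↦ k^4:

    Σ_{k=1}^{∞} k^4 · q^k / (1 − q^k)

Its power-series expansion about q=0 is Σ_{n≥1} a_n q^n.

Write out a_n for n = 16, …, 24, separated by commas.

69905, 83522, 112931, 130322, 170898, 196964, 248914, 279842, 358258

q^16  k|16↦f(k): 16:65536 8:4096 4:256 2:16 1:1  a_16=69905
n=17: 1·17 17·1  f→[1+83521]=83522
n=18: 18·1 9·2 6·3 3·6 2·9 1·18  f→[104976+6561+1296+81+16+1]=112931
d|19:{1,19}  Σf=1+130321=130322
d|20:{1,2,4,5,10,20}  Σf=1+16+256+625+10000+160000=170898
d|21:{21,7,3,1}  Σf=194481+2401+81+1=196964
d|22:{1,2,11,22}  Σf=1+16+14641+234256=248914
n=23: 23·1 1·23  f→[279841+1]=279842
n=24: 1·24 2·12 3·8 4·6 6·4 8·3 12·2 24·1  f→[1+16+81+256+1296+4096+20736+331776]=358258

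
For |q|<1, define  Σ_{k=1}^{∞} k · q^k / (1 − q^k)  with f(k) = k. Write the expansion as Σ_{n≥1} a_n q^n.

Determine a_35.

a_35 = 48

n=35: 35·1 7·5 5·7 1·35  f→[35+7+5+1]=48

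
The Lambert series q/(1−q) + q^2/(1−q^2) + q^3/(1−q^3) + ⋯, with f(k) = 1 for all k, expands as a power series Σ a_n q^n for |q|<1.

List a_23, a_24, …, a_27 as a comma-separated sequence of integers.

n=23: 23·1 1·23  f→[1+1]=2
d|24:{1,2,3,4,6,8,12,24}  Σf=1+1+1+1+1+1+1+1=8
d|25:{25,5,1}  Σf=1+1+1=3
q^26  k|26↦f(k): 1:1 2:1 13:1 26:1  a_26=4
d|27:{1,3,9,27}  Σf=1+1+1+1=4

2, 8, 3, 4, 4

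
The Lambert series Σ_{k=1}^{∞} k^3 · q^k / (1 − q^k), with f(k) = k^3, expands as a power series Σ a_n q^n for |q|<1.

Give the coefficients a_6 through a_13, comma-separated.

[q^6] f(1)=1,f(2)=8,f(3)=27,f(6)=216 ⇒ 252
[q^7] f(1)=1,f(7)=343 ⇒ 344
d|8:{1,2,4,8}  Σf=1+8+64+512=585
d|9:{1,3,9}  Σf=1+27+729=757
[q^10] f(10)=1000,f(5)=125,f(2)=8,f(1)=1 ⇒ 1134
[q^11] f(11)=1331,f(1)=1 ⇒ 1332
[q^12] f(1)=1,f(2)=8,f(3)=27,f(4)=64,f(6)=216,f(12)=1728 ⇒ 2044
[q^13] f(13)=2197,f(1)=1 ⇒ 2198

252, 344, 585, 757, 1134, 1332, 2044, 2198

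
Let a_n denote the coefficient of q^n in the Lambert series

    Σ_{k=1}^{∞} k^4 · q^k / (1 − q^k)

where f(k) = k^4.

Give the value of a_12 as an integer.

a_12 = 22386

[q^12] f(1)=1,f(2)=16,f(3)=81,f(4)=256,f(6)=1296,f(12)=20736 ⇒ 22386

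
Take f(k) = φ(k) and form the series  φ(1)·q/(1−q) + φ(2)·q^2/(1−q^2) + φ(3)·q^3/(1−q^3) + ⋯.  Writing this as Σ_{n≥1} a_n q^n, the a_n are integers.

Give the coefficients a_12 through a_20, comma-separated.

q^12  k|12↦φ(k): 12:4 6:2 4:2 3:2 2:1 1:1  a_12=12
n=13: 13·1 1·13  φ→[12+1]=13
[q^14] φ(14)=6,φ(7)=6,φ(2)=1,φ(1)=1 ⇒ 14
q^15  k|15↦φ(k): 15:8 5:4 3:2 1:1  a_15=15
d|16:{16,8,4,2,1}  Σφ=8+4+2+1+1=16
[q^17] φ(1)=1,φ(17)=16 ⇒ 17
[q^18] φ(1)=1,φ(2)=1,φ(3)=2,φ(6)=2,φ(9)=6,φ(18)=6 ⇒ 18
[q^19] φ(1)=1,φ(19)=18 ⇒ 19
[q^20] φ(20)=8,φ(10)=4,φ(5)=4,φ(4)=2,φ(2)=1,φ(1)=1 ⇒ 20

12, 13, 14, 15, 16, 17, 18, 19, 20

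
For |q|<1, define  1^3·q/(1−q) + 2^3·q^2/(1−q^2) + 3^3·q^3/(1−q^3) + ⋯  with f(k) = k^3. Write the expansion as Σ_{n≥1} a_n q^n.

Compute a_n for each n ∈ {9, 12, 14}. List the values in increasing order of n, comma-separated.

757, 2044, 3096

d|9:{1,3,9}  Σf=1+27+729=757
d|12:{12,6,4,3,2,1}  Σf=1728+216+64+27+8+1=2044
q^14  k|14↦f(k): 1:1 2:8 7:343 14:2744  a_14=3096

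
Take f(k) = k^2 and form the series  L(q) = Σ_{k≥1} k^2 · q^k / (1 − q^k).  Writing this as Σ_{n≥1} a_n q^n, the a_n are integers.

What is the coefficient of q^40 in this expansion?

q^40  k|40↦f(k): 40:1600 20:400 10:100 8:64 5:25 4:16 2:4 1:1  a_40=2210

a_40 = 2210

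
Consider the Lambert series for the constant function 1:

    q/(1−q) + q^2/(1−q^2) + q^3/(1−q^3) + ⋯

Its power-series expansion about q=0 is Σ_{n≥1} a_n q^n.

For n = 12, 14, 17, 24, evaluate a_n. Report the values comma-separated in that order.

d|12:{12,6,4,3,2,1}  Σf=1+1+1+1+1+1=6
q^14  k|14↦f(k): 14:1 7:1 2:1 1:1  a_14=4
n=17: 1·17 17·1  f→[1+1]=2
n=24: 24·1 12·2 8·3 6·4 4·6 3·8 2·12 1·24  f→[1+1+1+1+1+1+1+1]=8

6, 4, 2, 8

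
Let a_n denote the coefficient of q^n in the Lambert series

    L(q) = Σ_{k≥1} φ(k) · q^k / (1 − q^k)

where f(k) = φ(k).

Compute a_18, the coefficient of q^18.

[q^18] φ(1)=1,φ(2)=1,φ(3)=2,φ(6)=2,φ(9)=6,φ(18)=6 ⇒ 18

a_18 = 18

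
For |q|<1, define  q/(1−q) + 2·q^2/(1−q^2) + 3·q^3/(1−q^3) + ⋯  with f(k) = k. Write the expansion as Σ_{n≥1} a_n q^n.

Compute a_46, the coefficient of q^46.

[q^46] f(1)=1,f(2)=2,f(23)=23,f(46)=46 ⇒ 72

a_46 = 72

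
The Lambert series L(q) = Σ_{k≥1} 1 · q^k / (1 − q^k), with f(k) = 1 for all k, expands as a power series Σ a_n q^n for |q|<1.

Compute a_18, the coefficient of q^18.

a_18 = 6

[q^18] f(1)=1,f(2)=1,f(3)=1,f(6)=1,f(9)=1,f(18)=1 ⇒ 6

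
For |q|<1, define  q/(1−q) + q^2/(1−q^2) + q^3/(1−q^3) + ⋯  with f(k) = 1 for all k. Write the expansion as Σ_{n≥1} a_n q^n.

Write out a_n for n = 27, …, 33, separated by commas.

[q^27] f(1)=1,f(3)=1,f(9)=1,f(27)=1 ⇒ 4
[q^28] f(1)=1,f(2)=1,f(4)=1,f(7)=1,f(14)=1,f(28)=1 ⇒ 6
d|29:{29,1}  Σf=1+1=2
n=30: 30·1 15·2 10·3 6·5 5·6 3·10 2·15 1·30  f→[1+1+1+1+1+1+1+1]=8
d|31:{1,31}  Σf=1+1=2
d|32:{1,2,4,8,16,32}  Σf=1+1+1+1+1+1=6
q^33  k|33↦f(k): 33:1 11:1 3:1 1:1  a_33=4

4, 6, 2, 8, 2, 6, 4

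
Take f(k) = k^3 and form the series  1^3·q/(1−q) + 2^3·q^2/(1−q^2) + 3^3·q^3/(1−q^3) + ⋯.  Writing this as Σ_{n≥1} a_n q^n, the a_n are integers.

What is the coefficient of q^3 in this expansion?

a_3 = 28

n=3: 1·3 3·1  f→[1+27]=28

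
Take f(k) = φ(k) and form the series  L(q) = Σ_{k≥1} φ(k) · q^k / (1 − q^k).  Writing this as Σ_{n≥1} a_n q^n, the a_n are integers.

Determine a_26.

[q^26] φ(1)=1,φ(2)=1,φ(13)=12,φ(26)=12 ⇒ 26

a_26 = 26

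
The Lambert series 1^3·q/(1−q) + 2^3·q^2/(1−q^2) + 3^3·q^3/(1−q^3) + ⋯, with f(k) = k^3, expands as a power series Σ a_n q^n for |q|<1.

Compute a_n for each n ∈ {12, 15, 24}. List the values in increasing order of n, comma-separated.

2044, 3528, 16380

n=12: 1·12 2·6 3·4 4·3 6·2 12·1  f→[1+8+27+64+216+1728]=2044
d|15:{1,3,5,15}  Σf=1+27+125+3375=3528
n=24: 1·24 2·12 3·8 4·6 6·4 8·3 12·2 24·1  f→[1+8+27+64+216+512+1728+13824]=16380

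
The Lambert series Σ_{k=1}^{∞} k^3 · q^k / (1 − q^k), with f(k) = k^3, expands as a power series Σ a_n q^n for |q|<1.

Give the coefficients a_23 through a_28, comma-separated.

[q^23] f(1)=1,f(23)=12167 ⇒ 12168
[q^24] f(1)=1,f(2)=8,f(3)=27,f(4)=64,f(6)=216,f(8)=512,f(12)=1728,f(24)=13824 ⇒ 16380
[q^25] f(1)=1,f(5)=125,f(25)=15625 ⇒ 15751
d|26:{26,13,2,1}  Σf=17576+2197+8+1=19782
d|27:{1,3,9,27}  Σf=1+27+729+19683=20440
q^28  k|28↦f(k): 1:1 2:8 4:64 7:343 14:2744 28:21952  a_28=25112

12168, 16380, 15751, 19782, 20440, 25112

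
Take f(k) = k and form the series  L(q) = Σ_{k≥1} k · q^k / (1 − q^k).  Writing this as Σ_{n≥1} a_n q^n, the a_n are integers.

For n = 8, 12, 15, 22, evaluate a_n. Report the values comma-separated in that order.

15, 28, 24, 36

[q^8] f(1)=1,f(2)=2,f(4)=4,f(8)=8 ⇒ 15
d|12:{1,2,3,4,6,12}  Σf=1+2+3+4+6+12=28
n=15: 15·1 5·3 3·5 1·15  f→[15+5+3+1]=24
[q^22] f(1)=1,f(2)=2,f(11)=11,f(22)=22 ⇒ 36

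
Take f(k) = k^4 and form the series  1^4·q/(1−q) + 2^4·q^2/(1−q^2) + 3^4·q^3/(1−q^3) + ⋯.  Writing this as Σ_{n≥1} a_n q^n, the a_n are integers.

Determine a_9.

a_9 = 6643

[q^9] f(1)=1,f(3)=81,f(9)=6561 ⇒ 6643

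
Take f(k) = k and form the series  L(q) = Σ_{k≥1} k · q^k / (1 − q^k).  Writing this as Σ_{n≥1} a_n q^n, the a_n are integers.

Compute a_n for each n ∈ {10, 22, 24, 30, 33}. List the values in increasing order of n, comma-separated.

18, 36, 60, 72, 48

n=10: 10·1 5·2 2·5 1·10  f→[10+5+2+1]=18
d|22:{1,2,11,22}  Σf=1+2+11+22=36
d|24:{1,2,3,4,6,8,12,24}  Σf=1+2+3+4+6+8+12+24=60
q^30  k|30↦f(k): 30:30 15:15 10:10 6:6 5:5 3:3 2:2 1:1  a_30=72
d|33:{33,11,3,1}  Σf=33+11+3+1=48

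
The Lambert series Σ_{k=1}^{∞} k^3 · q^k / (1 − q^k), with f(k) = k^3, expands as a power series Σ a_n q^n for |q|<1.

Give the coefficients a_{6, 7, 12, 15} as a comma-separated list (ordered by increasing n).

n=6: 1·6 2·3 3·2 6·1  f→[1+8+27+216]=252
d|7:{7,1}  Σf=343+1=344
q^12  k|12↦f(k): 12:1728 6:216 4:64 3:27 2:8 1:1  a_12=2044
[q^15] f(15)=3375,f(5)=125,f(3)=27,f(1)=1 ⇒ 3528

252, 344, 2044, 3528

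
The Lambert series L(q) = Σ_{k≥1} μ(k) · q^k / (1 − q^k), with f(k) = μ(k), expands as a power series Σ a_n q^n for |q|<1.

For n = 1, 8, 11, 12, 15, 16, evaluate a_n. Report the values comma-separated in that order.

d|1:{1}  Σμ=1=1
n=8: 8·1 4·2 2·4 1·8  μ→[0+0+(-1)+1]=0
[q^11] μ(11)=-1,μ(1)=1 ⇒ 0
[q^12] μ(12)=0,μ(6)=1,μ(4)=0,μ(3)=-1,μ(2)=-1,μ(1)=1 ⇒ 0
d|15:{1,3,5,15}  Σμ=1+(-1)+(-1)+1=0
d|16:{16,8,4,2,1}  Σμ=0+0+0+(-1)+1=0

1, 0, 0, 0, 0, 0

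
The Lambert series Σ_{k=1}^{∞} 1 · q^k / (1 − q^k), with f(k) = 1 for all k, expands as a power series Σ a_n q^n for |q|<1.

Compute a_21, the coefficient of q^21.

[q^21] f(21)=1,f(7)=1,f(3)=1,f(1)=1 ⇒ 4

a_21 = 4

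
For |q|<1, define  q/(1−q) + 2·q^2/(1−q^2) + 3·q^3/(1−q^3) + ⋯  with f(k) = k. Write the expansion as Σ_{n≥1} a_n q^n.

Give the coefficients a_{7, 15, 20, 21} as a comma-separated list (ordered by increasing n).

8, 24, 42, 32

[q^7] f(1)=1,f(7)=7 ⇒ 8
q^15  k|15↦f(k): 15:15 5:5 3:3 1:1  a_15=24
[q^20] f(20)=20,f(10)=10,f(5)=5,f(4)=4,f(2)=2,f(1)=1 ⇒ 42
n=21: 1·21 3·7 7·3 21·1  f→[1+3+7+21]=32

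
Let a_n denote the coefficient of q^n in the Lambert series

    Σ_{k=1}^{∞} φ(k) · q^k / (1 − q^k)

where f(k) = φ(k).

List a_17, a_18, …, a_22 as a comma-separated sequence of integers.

[q^17] φ(1)=1,φ(17)=16 ⇒ 17
q^18  k|18↦φ(k): 1:1 2:1 3:2 6:2 9:6 18:6  a_18=18
d|19:{1,19}  Σφ=1+18=19
[q^20] φ(20)=8,φ(10)=4,φ(5)=4,φ(4)=2,φ(2)=1,φ(1)=1 ⇒ 20
q^21  k|21↦φ(k): 1:1 3:2 7:6 21:12  a_21=21
q^22  k|22↦φ(k): 1:1 2:1 11:10 22:10  a_22=22

17, 18, 19, 20, 21, 22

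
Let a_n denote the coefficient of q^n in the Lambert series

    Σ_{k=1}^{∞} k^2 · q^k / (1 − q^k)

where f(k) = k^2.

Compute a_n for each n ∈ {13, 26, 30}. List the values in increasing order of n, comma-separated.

170, 850, 1300

[q^13] f(1)=1,f(13)=169 ⇒ 170
d|26:{26,13,2,1}  Σf=676+169+4+1=850
q^30  k|30↦f(k): 30:900 15:225 10:100 6:36 5:25 3:9 2:4 1:1  a_30=1300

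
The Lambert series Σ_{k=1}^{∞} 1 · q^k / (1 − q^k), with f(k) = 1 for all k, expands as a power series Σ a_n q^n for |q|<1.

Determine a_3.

a_3 = 2

q^3  k|3↦f(k): 1:1 3:1  a_3=2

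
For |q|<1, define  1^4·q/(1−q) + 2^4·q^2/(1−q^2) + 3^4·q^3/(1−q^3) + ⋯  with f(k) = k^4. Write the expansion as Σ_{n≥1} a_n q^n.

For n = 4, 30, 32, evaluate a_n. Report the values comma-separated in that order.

n=4: 4·1 2·2 1·4  f→[256+16+1]=273
q^30  k|30↦f(k): 30:810000 15:50625 10:10000 6:1296 5:625 3:81 2:16 1:1  a_30=872644
n=32: 1·32 2·16 4·8 8·4 16·2 32·1  f→[1+16+256+4096+65536+1048576]=1118481

273, 872644, 1118481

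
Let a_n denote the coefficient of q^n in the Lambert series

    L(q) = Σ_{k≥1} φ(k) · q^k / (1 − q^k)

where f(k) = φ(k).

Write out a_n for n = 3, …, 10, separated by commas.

[q^3] φ(3)=2,φ(1)=1 ⇒ 3
d|4:{4,2,1}  Σφ=2+1+1=4
[q^5] φ(1)=1,φ(5)=4 ⇒ 5
d|6:{1,2,3,6}  Σφ=1+1+2+2=6
[q^7] φ(7)=6,φ(1)=1 ⇒ 7
n=8: 1·8 2·4 4·2 8·1  φ→[1+1+2+4]=8
[q^9] φ(9)=6,φ(3)=2,φ(1)=1 ⇒ 9
n=10: 10·1 5·2 2·5 1·10  φ→[4+4+1+1]=10

3, 4, 5, 6, 7, 8, 9, 10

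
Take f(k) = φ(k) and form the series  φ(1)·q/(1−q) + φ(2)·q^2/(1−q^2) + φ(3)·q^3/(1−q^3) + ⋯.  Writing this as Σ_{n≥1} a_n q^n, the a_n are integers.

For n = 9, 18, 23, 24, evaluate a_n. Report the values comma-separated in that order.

q^9  k|9↦φ(k): 9:6 3:2 1:1  a_9=9
[q^18] φ(18)=6,φ(9)=6,φ(6)=2,φ(3)=2,φ(2)=1,φ(1)=1 ⇒ 18
[q^23] φ(1)=1,φ(23)=22 ⇒ 23
n=24: 1·24 2·12 3·8 4·6 6·4 8·3 12·2 24·1  φ→[1+1+2+2+2+4+4+8]=24

9, 18, 23, 24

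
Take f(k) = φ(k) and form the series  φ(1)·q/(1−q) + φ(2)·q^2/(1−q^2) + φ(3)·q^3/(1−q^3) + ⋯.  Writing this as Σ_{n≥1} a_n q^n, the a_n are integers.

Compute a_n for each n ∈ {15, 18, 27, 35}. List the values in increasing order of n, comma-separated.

n=15: 15·1 5·3 3·5 1·15  φ→[8+4+2+1]=15
[q^18] φ(1)=1,φ(2)=1,φ(3)=2,φ(6)=2,φ(9)=6,φ(18)=6 ⇒ 18
q^27  k|27↦φ(k): 1:1 3:2 9:6 27:18  a_27=27
n=35: 35·1 7·5 5·7 1·35  φ→[24+6+4+1]=35

15, 18, 27, 35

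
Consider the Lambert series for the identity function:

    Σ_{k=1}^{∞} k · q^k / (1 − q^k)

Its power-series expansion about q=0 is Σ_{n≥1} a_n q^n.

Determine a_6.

a_6 = 12

q^6  k|6↦f(k): 6:6 3:3 2:2 1:1  a_6=12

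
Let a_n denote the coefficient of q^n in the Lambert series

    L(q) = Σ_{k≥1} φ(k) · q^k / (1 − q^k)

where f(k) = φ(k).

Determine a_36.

n=36: 36·1 18·2 12·3 9·4 6·6 4·9 3·12 2·18 1·36  φ→[12+6+4+6+2+2+2+1+1]=36

a_36 = 36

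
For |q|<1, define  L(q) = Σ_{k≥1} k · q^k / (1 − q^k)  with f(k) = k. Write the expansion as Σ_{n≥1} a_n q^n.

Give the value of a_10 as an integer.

d|10:{10,5,2,1}  Σf=10+5+2+1=18

a_10 = 18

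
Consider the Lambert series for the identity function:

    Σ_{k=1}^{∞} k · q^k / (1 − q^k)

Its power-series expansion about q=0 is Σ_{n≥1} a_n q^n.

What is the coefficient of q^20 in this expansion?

[q^20] f(20)=20,f(10)=10,f(5)=5,f(4)=4,f(2)=2,f(1)=1 ⇒ 42

a_20 = 42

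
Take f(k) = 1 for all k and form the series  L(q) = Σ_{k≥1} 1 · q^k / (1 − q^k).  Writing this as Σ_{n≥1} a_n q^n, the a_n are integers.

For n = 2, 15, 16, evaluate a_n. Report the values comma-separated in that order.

2, 4, 5

q^2  k|2↦f(k): 1:1 2:1  a_2=2
n=15: 1·15 3·5 5·3 15·1  f→[1+1+1+1]=4
[q^16] f(1)=1,f(2)=1,f(4)=1,f(8)=1,f(16)=1 ⇒ 5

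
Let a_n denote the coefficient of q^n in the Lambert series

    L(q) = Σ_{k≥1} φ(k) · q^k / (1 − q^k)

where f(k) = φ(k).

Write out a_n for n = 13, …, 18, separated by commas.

n=13: 13·1 1·13  φ→[12+1]=13
[q^14] φ(14)=6,φ(7)=6,φ(2)=1,φ(1)=1 ⇒ 14
n=15: 15·1 5·3 3·5 1·15  φ→[8+4+2+1]=15
n=16: 1·16 2·8 4·4 8·2 16·1  φ→[1+1+2+4+8]=16
[q^17] φ(17)=16,φ(1)=1 ⇒ 17
d|18:{1,2,3,6,9,18}  Σφ=1+1+2+2+6+6=18

13, 14, 15, 16, 17, 18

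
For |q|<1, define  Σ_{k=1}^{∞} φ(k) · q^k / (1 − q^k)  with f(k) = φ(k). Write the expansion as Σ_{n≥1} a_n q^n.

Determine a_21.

n=21: 1·21 3·7 7·3 21·1  φ→[1+2+6+12]=21

a_21 = 21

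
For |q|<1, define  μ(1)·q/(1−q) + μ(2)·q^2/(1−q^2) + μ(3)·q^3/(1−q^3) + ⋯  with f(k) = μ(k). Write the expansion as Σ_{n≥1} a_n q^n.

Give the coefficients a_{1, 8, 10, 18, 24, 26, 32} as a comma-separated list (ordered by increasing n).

1, 0, 0, 0, 0, 0, 0

q^1  k|1↦μ(k): 1:1  a_1=1
[q^8] μ(8)=0,μ(4)=0,μ(2)=-1,μ(1)=1 ⇒ 0
d|10:{10,5,2,1}  Σμ=1+(-1)+(-1)+1=0
n=18: 18·1 9·2 6·3 3·6 2·9 1·18  μ→[0+0+1+(-1)+(-1)+1]=0
q^24  k|24↦μ(k): 24:0 12:0 8:0 6:1 4:0 3:-1 2:-1 1:1  a_24=0
[q^26] μ(1)=1,μ(2)=-1,μ(13)=-1,μ(26)=1 ⇒ 0
[q^32] μ(32)=0,μ(16)=0,μ(8)=0,μ(4)=0,μ(2)=-1,μ(1)=1 ⇒ 0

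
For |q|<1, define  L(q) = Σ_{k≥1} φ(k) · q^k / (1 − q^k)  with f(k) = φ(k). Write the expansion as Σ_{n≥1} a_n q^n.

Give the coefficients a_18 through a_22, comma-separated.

d|18:{1,2,3,6,9,18}  Σφ=1+1+2+2+6+6=18
n=19: 1·19 19·1  φ→[1+18]=19
d|20:{20,10,5,4,2,1}  Σφ=8+4+4+2+1+1=20
q^21  k|21↦φ(k): 21:12 7:6 3:2 1:1  a_21=21
q^22  k|22↦φ(k): 22:10 11:10 2:1 1:1  a_22=22

18, 19, 20, 21, 22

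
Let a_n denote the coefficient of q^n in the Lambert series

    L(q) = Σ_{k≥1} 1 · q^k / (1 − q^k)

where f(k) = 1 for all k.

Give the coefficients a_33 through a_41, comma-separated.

d|33:{33,11,3,1}  Σf=1+1+1+1=4
[q^34] f(1)=1,f(2)=1,f(17)=1,f(34)=1 ⇒ 4
q^35  k|35↦f(k): 35:1 7:1 5:1 1:1  a_35=4
q^36  k|36↦f(k): 1:1 2:1 3:1 4:1 6:1 9:1 12:1 18:1 36:1  a_36=9
d|37:{37,1}  Σf=1+1=2
q^38  k|38↦f(k): 38:1 19:1 2:1 1:1  a_38=4
[q^39] f(39)=1,f(13)=1,f(3)=1,f(1)=1 ⇒ 4
n=40: 1·40 2·20 4·10 5·8 8·5 10·4 20·2 40·1  f→[1+1+1+1+1+1+1+1]=8
q^41  k|41↦f(k): 1:1 41:1  a_41=2

4, 4, 4, 9, 2, 4, 4, 8, 2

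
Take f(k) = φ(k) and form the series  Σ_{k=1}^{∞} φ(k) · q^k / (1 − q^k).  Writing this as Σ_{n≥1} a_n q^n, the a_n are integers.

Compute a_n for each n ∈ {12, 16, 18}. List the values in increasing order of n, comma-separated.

q^12  k|12↦φ(k): 12:4 6:2 4:2 3:2 2:1 1:1  a_12=12
d|16:{1,2,4,8,16}  Σφ=1+1+2+4+8=16
n=18: 18·1 9·2 6·3 3·6 2·9 1·18  φ→[6+6+2+2+1+1]=18

12, 16, 18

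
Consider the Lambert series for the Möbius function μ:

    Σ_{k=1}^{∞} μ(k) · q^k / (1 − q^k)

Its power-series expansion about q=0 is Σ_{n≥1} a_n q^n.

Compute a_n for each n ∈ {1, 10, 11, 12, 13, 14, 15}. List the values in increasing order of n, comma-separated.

1, 0, 0, 0, 0, 0, 0

d|1:{1}  Σμ=1=1
[q^10] μ(1)=1,μ(2)=-1,μ(5)=-1,μ(10)=1 ⇒ 0
d|11:{11,1}  Σμ=(-1)+1=0
n=12: 12·1 6·2 4·3 3·4 2·6 1·12  μ→[0+1+0+(-1)+(-1)+1]=0
n=13: 13·1 1·13  μ→[(-1)+1]=0
[q^14] μ(1)=1,μ(2)=-1,μ(7)=-1,μ(14)=1 ⇒ 0
n=15: 1·15 3·5 5·3 15·1  μ→[1+(-1)+(-1)+1]=0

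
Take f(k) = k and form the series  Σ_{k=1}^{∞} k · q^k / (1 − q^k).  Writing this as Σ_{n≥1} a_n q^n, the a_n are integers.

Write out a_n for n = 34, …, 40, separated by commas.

54, 48, 91, 38, 60, 56, 90

[q^34] f(1)=1,f(2)=2,f(17)=17,f(34)=34 ⇒ 54
d|35:{1,5,7,35}  Σf=1+5+7+35=48
q^36  k|36↦f(k): 1:1 2:2 3:3 4:4 6:6 9:9 12:12 18:18 36:36  a_36=91
d|37:{1,37}  Σf=1+37=38
d|38:{1,2,19,38}  Σf=1+2+19+38=60
q^39  k|39↦f(k): 39:39 13:13 3:3 1:1  a_39=56
q^40  k|40↦f(k): 1:1 2:2 4:4 5:5 8:8 10:10 20:20 40:40  a_40=90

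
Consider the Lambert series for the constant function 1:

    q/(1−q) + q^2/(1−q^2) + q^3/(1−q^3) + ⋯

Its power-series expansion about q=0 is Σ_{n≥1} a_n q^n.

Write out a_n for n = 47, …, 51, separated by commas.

n=47: 47·1 1·47  f→[1+1]=2
n=48: 48·1 24·2 16·3 12·4 8·6 6·8 4·12 3·16 2·24 1·48  f→[1+1+1+1+1+1+1+1+1+1]=10
n=49: 49·1 7·7 1·49  f→[1+1+1]=3
n=50: 1·50 2·25 5·10 10·5 25·2 50·1  f→[1+1+1+1+1+1]=6
d|51:{51,17,3,1}  Σf=1+1+1+1=4

2, 10, 3, 6, 4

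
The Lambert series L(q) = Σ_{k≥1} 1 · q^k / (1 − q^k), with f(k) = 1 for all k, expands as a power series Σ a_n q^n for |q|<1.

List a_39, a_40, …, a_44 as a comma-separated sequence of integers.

q^39  k|39↦f(k): 1:1 3:1 13:1 39:1  a_39=4
[q^40] f(40)=1,f(20)=1,f(10)=1,f(8)=1,f(5)=1,f(4)=1,f(2)=1,f(1)=1 ⇒ 8
[q^41] f(41)=1,f(1)=1 ⇒ 2
[q^42] f(1)=1,f(2)=1,f(3)=1,f(6)=1,f(7)=1,f(14)=1,f(21)=1,f(42)=1 ⇒ 8
n=43: 43·1 1·43  f→[1+1]=2
d|44:{1,2,4,11,22,44}  Σf=1+1+1+1+1+1=6

4, 8, 2, 8, 2, 6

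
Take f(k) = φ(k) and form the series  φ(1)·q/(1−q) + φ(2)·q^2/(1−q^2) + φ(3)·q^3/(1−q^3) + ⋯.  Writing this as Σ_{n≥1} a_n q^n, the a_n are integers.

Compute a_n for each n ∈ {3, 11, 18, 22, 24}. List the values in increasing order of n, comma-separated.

[q^3] φ(3)=2,φ(1)=1 ⇒ 3
n=11: 11·1 1·11  φ→[10+1]=11
[q^18] φ(18)=6,φ(9)=6,φ(6)=2,φ(3)=2,φ(2)=1,φ(1)=1 ⇒ 18
d|22:{22,11,2,1}  Σφ=10+10+1+1=22
d|24:{24,12,8,6,4,3,2,1}  Σφ=8+4+4+2+2+2+1+1=24

3, 11, 18, 22, 24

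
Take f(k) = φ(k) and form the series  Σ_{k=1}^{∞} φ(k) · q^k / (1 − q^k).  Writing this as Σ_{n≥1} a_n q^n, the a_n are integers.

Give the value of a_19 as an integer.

n=19: 19·1 1·19  φ→[18+1]=19

a_19 = 19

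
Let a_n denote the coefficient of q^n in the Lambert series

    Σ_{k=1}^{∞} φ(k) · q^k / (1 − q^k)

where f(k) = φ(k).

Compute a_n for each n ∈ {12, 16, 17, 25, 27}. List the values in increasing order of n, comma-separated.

q^12  k|12↦φ(k): 12:4 6:2 4:2 3:2 2:1 1:1  a_12=12
[q^16] φ(1)=1,φ(2)=1,φ(4)=2,φ(8)=4,φ(16)=8 ⇒ 16
[q^17] φ(17)=16,φ(1)=1 ⇒ 17
[q^25] φ(1)=1,φ(5)=4,φ(25)=20 ⇒ 25
q^27  k|27↦φ(k): 27:18 9:6 3:2 1:1  a_27=27

12, 16, 17, 25, 27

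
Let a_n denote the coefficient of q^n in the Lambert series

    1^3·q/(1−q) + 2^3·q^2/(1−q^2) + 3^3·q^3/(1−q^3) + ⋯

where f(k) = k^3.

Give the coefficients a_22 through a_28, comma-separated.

n=22: 1·22 2·11 11·2 22·1  f→[1+8+1331+10648]=11988
q^23  k|23↦f(k): 23:12167 1:1  a_23=12168
n=24: 24·1 12·2 8·3 6·4 4·6 3·8 2·12 1·24  f→[13824+1728+512+216+64+27+8+1]=16380
d|25:{25,5,1}  Σf=15625+125+1=15751
d|26:{26,13,2,1}  Σf=17576+2197+8+1=19782
[q^27] f(27)=19683,f(9)=729,f(3)=27,f(1)=1 ⇒ 20440
d|28:{1,2,4,7,14,28}  Σf=1+8+64+343+2744+21952=25112

11988, 12168, 16380, 15751, 19782, 20440, 25112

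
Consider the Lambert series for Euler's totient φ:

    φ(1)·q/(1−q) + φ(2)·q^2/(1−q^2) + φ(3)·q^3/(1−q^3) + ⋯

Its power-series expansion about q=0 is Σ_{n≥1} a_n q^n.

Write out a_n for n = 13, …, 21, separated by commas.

d|13:{13,1}  Σφ=12+1=13
d|14:{14,7,2,1}  Σφ=6+6+1+1=14
n=15: 1·15 3·5 5·3 15·1  φ→[1+2+4+8]=15
[q^16] φ(16)=8,φ(8)=4,φ(4)=2,φ(2)=1,φ(1)=1 ⇒ 16
[q^17] φ(17)=16,φ(1)=1 ⇒ 17
q^18  k|18↦φ(k): 1:1 2:1 3:2 6:2 9:6 18:6  a_18=18
[q^19] φ(19)=18,φ(1)=1 ⇒ 19
[q^20] φ(1)=1,φ(2)=1,φ(4)=2,φ(5)=4,φ(10)=4,φ(20)=8 ⇒ 20
[q^21] φ(21)=12,φ(7)=6,φ(3)=2,φ(1)=1 ⇒ 21

13, 14, 15, 16, 17, 18, 19, 20, 21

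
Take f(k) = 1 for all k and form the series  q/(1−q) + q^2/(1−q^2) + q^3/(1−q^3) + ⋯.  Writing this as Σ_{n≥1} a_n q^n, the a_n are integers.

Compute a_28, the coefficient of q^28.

q^28  k|28↦f(k): 28:1 14:1 7:1 4:1 2:1 1:1  a_28=6

a_28 = 6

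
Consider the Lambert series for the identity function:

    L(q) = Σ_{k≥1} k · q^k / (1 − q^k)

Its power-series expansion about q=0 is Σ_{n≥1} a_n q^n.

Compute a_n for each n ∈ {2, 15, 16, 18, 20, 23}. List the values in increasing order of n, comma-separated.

3, 24, 31, 39, 42, 24

n=2: 1·2 2·1  f→[1+2]=3
n=15: 1·15 3·5 5·3 15·1  f→[1+3+5+15]=24
d|16:{16,8,4,2,1}  Σf=16+8+4+2+1=31
[q^18] f(18)=18,f(9)=9,f(6)=6,f(3)=3,f(2)=2,f(1)=1 ⇒ 39
[q^20] f(20)=20,f(10)=10,f(5)=5,f(4)=4,f(2)=2,f(1)=1 ⇒ 42
[q^23] f(23)=23,f(1)=1 ⇒ 24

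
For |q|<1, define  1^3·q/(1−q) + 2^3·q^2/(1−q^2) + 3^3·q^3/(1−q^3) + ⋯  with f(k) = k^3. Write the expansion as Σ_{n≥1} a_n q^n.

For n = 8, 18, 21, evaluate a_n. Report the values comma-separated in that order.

n=8: 1·8 2·4 4·2 8·1  f→[1+8+64+512]=585
[q^18] f(18)=5832,f(9)=729,f(6)=216,f(3)=27,f(2)=8,f(1)=1 ⇒ 6813
d|21:{21,7,3,1}  Σf=9261+343+27+1=9632

585, 6813, 9632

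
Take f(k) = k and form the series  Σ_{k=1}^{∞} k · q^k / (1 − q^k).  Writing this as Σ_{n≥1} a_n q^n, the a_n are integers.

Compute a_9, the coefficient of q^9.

d|9:{9,3,1}  Σf=9+3+1=13

a_9 = 13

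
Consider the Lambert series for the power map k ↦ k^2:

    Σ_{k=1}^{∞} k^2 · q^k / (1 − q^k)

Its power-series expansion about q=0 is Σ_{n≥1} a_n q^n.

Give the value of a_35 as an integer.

a_35 = 1300

[q^35] f(1)=1,f(5)=25,f(7)=49,f(35)=1225 ⇒ 1300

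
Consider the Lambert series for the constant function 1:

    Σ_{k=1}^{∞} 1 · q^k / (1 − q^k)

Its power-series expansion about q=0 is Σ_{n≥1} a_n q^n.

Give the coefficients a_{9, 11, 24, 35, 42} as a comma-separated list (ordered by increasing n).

3, 2, 8, 4, 8

[q^9] f(9)=1,f(3)=1,f(1)=1 ⇒ 3
n=11: 1·11 11·1  f→[1+1]=2
n=24: 24·1 12·2 8·3 6·4 4·6 3·8 2·12 1·24  f→[1+1+1+1+1+1+1+1]=8
n=35: 35·1 7·5 5·7 1·35  f→[1+1+1+1]=4
d|42:{42,21,14,7,6,3,2,1}  Σf=1+1+1+1+1+1+1+1=8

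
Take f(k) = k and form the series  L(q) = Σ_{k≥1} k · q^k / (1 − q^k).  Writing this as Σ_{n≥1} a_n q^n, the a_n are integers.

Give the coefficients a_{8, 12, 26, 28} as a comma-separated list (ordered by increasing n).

15, 28, 42, 56

n=8: 8·1 4·2 2·4 1·8  f→[8+4+2+1]=15
n=12: 1·12 2·6 3·4 4·3 6·2 12·1  f→[1+2+3+4+6+12]=28
q^26  k|26↦f(k): 1:1 2:2 13:13 26:26  a_26=42
q^28  k|28↦f(k): 28:28 14:14 7:7 4:4 2:2 1:1  a_28=56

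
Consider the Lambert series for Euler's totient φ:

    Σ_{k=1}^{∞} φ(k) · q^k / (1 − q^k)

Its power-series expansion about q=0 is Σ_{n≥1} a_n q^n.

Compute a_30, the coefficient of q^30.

q^30  k|30↦φ(k): 1:1 2:1 3:2 5:4 6:2 10:4 15:8 30:8  a_30=30

a_30 = 30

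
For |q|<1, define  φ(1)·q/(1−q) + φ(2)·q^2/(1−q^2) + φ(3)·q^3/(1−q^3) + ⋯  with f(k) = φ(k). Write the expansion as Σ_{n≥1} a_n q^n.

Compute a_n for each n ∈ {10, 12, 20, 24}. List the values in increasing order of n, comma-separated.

d|10:{10,5,2,1}  Σφ=4+4+1+1=10
n=12: 12·1 6·2 4·3 3·4 2·6 1·12  φ→[4+2+2+2+1+1]=12
q^20  k|20↦φ(k): 1:1 2:1 4:2 5:4 10:4 20:8  a_20=20
d|24:{24,12,8,6,4,3,2,1}  Σφ=8+4+4+2+2+2+1+1=24

10, 12, 20, 24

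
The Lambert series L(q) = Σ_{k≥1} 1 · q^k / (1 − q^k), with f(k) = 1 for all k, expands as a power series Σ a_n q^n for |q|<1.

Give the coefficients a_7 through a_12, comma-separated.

n=7: 7·1 1·7  f→[1+1]=2
[q^8] f(1)=1,f(2)=1,f(4)=1,f(8)=1 ⇒ 4
q^9  k|9↦f(k): 1:1 3:1 9:1  a_9=3
q^10  k|10↦f(k): 10:1 5:1 2:1 1:1  a_10=4
q^11  k|11↦f(k): 11:1 1:1  a_11=2
n=12: 1·12 2·6 3·4 4·3 6·2 12·1  f→[1+1+1+1+1+1]=6

2, 4, 3, 4, 2, 6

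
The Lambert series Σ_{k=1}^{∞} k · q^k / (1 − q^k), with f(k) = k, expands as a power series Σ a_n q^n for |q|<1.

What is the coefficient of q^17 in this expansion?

a_17 = 18

n=17: 17·1 1·17  f→[17+1]=18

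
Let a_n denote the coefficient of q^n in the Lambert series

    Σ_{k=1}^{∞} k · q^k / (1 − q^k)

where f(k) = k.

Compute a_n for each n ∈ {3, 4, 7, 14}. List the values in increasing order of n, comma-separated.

4, 7, 8, 24

q^3  k|3↦f(k): 3:3 1:1  a_3=4
q^4  k|4↦f(k): 1:1 2:2 4:4  a_4=7
n=7: 7·1 1·7  f→[7+1]=8
[q^14] f(1)=1,f(2)=2,f(7)=7,f(14)=14 ⇒ 24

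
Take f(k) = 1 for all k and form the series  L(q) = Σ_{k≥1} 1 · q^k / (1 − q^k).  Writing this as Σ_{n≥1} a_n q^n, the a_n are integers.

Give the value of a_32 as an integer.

n=32: 32·1 16·2 8·4 4·8 2·16 1·32  f→[1+1+1+1+1+1]=6

a_32 = 6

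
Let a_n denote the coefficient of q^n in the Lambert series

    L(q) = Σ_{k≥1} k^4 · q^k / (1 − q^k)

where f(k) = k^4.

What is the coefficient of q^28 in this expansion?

d|28:{1,2,4,7,14,28}  Σf=1+16+256+2401+38416+614656=655746

a_28 = 655746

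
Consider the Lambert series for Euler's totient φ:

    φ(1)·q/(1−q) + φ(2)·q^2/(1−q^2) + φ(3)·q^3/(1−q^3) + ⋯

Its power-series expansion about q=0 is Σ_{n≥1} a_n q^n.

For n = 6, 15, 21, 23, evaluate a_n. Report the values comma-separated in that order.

n=6: 6·1 3·2 2·3 1·6  φ→[2+2+1+1]=6
q^15  k|15↦φ(k): 1:1 3:2 5:4 15:8  a_15=15
q^21  k|21↦φ(k): 21:12 7:6 3:2 1:1  a_21=21
q^23  k|23↦φ(k): 23:22 1:1  a_23=23

6, 15, 21, 23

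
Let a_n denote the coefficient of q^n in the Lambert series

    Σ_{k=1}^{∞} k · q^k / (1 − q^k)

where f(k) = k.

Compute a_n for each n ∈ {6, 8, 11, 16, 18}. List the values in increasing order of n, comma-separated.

[q^6] f(1)=1,f(2)=2,f(3)=3,f(6)=6 ⇒ 12
[q^8] f(1)=1,f(2)=2,f(4)=4,f(8)=8 ⇒ 15
[q^11] f(11)=11,f(1)=1 ⇒ 12
d|16:{1,2,4,8,16}  Σf=1+2+4+8+16=31
q^18  k|18↦f(k): 1:1 2:2 3:3 6:6 9:9 18:18  a_18=39

12, 15, 12, 31, 39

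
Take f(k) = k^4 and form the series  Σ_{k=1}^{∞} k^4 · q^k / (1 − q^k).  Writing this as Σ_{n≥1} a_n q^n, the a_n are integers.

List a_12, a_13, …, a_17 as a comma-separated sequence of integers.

22386, 28562, 40834, 51332, 69905, 83522

[q^12] f(1)=1,f(2)=16,f(3)=81,f(4)=256,f(6)=1296,f(12)=20736 ⇒ 22386
[q^13] f(13)=28561,f(1)=1 ⇒ 28562
n=14: 1·14 2·7 7·2 14·1  f→[1+16+2401+38416]=40834
n=15: 1·15 3·5 5·3 15·1  f→[1+81+625+50625]=51332
d|16:{16,8,4,2,1}  Σf=65536+4096+256+16+1=69905
[q^17] f(1)=1,f(17)=83521 ⇒ 83522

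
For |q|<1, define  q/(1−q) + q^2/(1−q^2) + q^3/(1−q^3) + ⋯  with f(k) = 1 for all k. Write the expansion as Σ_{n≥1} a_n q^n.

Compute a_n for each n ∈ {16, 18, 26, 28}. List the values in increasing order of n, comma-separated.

d|16:{16,8,4,2,1}  Σf=1+1+1+1+1=5
[q^18] f(18)=1,f(9)=1,f(6)=1,f(3)=1,f(2)=1,f(1)=1 ⇒ 6
d|26:{1,2,13,26}  Σf=1+1+1+1=4
[q^28] f(28)=1,f(14)=1,f(7)=1,f(4)=1,f(2)=1,f(1)=1 ⇒ 6

5, 6, 4, 6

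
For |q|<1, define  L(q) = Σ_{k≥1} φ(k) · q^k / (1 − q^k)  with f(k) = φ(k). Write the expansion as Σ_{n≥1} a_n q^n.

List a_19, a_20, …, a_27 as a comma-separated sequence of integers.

q^19  k|19↦φ(k): 19:18 1:1  a_19=19
q^20  k|20↦φ(k): 1:1 2:1 4:2 5:4 10:4 20:8  a_20=20
d|21:{21,7,3,1}  Σφ=12+6+2+1=21
d|22:{22,11,2,1}  Σφ=10+10+1+1=22
n=23: 1·23 23·1  φ→[1+22]=23
[q^24] φ(24)=8,φ(12)=4,φ(8)=4,φ(6)=2,φ(4)=2,φ(3)=2,φ(2)=1,φ(1)=1 ⇒ 24
n=25: 25·1 5·5 1·25  φ→[20+4+1]=25
d|26:{1,2,13,26}  Σφ=1+1+12+12=26
d|27:{1,3,9,27}  Σφ=1+2+6+18=27

19, 20, 21, 22, 23, 24, 25, 26, 27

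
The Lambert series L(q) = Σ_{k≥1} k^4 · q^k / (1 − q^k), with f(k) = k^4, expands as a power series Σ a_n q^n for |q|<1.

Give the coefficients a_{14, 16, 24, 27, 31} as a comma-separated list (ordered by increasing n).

40834, 69905, 358258, 538084, 923522

[q^14] f(14)=38416,f(7)=2401,f(2)=16,f(1)=1 ⇒ 40834
q^16  k|16↦f(k): 1:1 2:16 4:256 8:4096 16:65536  a_16=69905
q^24  k|24↦f(k): 1:1 2:16 3:81 4:256 6:1296 8:4096 12:20736 24:331776  a_24=358258
n=27: 27·1 9·3 3·9 1·27  f→[531441+6561+81+1]=538084
q^31  k|31↦f(k): 1:1 31:923521  a_31=923522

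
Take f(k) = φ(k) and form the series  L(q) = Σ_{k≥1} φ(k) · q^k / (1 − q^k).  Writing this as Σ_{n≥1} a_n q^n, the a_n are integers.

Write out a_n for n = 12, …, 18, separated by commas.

q^12  k|12↦φ(k): 1:1 2:1 3:2 4:2 6:2 12:4  a_12=12
q^13  k|13↦φ(k): 1:1 13:12  a_13=13
q^14  k|14↦φ(k): 14:6 7:6 2:1 1:1  a_14=14
n=15: 15·1 5·3 3·5 1·15  φ→[8+4+2+1]=15
d|16:{1,2,4,8,16}  Σφ=1+1+2+4+8=16
d|17:{1,17}  Σφ=1+16=17
d|18:{18,9,6,3,2,1}  Σφ=6+6+2+2+1+1=18

12, 13, 14, 15, 16, 17, 18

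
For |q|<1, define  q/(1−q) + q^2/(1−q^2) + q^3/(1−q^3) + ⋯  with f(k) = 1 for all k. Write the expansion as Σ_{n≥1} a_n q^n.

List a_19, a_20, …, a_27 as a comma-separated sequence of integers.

n=19: 1·19 19·1  f→[1+1]=2
[q^20] f(1)=1,f(2)=1,f(4)=1,f(5)=1,f(10)=1,f(20)=1 ⇒ 6
[q^21] f(21)=1,f(7)=1,f(3)=1,f(1)=1 ⇒ 4
q^22  k|22↦f(k): 22:1 11:1 2:1 1:1  a_22=4
d|23:{1,23}  Σf=1+1=2
[q^24] f(1)=1,f(2)=1,f(3)=1,f(4)=1,f(6)=1,f(8)=1,f(12)=1,f(24)=1 ⇒ 8
d|25:{1,5,25}  Σf=1+1+1=3
[q^26] f(1)=1,f(2)=1,f(13)=1,f(26)=1 ⇒ 4
d|27:{27,9,3,1}  Σf=1+1+1+1=4

2, 6, 4, 4, 2, 8, 3, 4, 4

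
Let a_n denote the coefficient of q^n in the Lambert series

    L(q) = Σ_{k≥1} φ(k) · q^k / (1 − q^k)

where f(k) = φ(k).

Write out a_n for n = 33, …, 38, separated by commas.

n=33: 1·33 3·11 11·3 33·1  φ→[1+2+10+20]=33
d|34:{1,2,17,34}  Σφ=1+1+16+16=34
n=35: 35·1 7·5 5·7 1·35  φ→[24+6+4+1]=35
[q^36] φ(36)=12,φ(18)=6,φ(12)=4,φ(9)=6,φ(6)=2,φ(4)=2,φ(3)=2,φ(2)=1,φ(1)=1 ⇒ 36
n=37: 1·37 37·1  φ→[1+36]=37
n=38: 38·1 19·2 2·19 1·38  φ→[18+18+1+1]=38

33, 34, 35, 36, 37, 38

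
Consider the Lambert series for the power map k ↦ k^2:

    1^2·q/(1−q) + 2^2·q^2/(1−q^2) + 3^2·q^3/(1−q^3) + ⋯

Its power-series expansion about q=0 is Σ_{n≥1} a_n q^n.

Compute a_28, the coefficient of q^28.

a_28 = 1050

q^28  k|28↦f(k): 1:1 2:4 4:16 7:49 14:196 28:784  a_28=1050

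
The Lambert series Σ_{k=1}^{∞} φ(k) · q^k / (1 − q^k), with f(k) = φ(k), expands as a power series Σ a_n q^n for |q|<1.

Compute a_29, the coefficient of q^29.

n=29: 1·29 29·1  φ→[1+28]=29

a_29 = 29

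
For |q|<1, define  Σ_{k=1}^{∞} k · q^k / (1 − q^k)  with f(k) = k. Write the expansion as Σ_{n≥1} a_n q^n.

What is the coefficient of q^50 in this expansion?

a_50 = 93

[q^50] f(1)=1,f(2)=2,f(5)=5,f(10)=10,f(25)=25,f(50)=50 ⇒ 93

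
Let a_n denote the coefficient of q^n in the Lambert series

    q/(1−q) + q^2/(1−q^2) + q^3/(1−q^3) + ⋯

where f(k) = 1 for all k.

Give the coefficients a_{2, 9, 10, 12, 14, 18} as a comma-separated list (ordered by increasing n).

2, 3, 4, 6, 4, 6

[q^2] f(1)=1,f(2)=1 ⇒ 2
d|9:{1,3,9}  Σf=1+1+1=3
d|10:{1,2,5,10}  Σf=1+1+1+1=4
q^12  k|12↦f(k): 12:1 6:1 4:1 3:1 2:1 1:1  a_12=6
n=14: 14·1 7·2 2·7 1·14  f→[1+1+1+1]=4
q^18  k|18↦f(k): 1:1 2:1 3:1 6:1 9:1 18:1  a_18=6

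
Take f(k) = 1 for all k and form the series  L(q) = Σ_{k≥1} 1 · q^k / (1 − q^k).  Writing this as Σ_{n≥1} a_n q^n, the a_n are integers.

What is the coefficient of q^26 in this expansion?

q^26  k|26↦f(k): 26:1 13:1 2:1 1:1  a_26=4

a_26 = 4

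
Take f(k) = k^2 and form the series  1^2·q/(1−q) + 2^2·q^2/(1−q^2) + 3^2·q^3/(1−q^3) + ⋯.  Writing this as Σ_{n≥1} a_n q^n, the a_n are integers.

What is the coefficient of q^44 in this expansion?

q^44  k|44↦f(k): 44:1936 22:484 11:121 4:16 2:4 1:1  a_44=2562

a_44 = 2562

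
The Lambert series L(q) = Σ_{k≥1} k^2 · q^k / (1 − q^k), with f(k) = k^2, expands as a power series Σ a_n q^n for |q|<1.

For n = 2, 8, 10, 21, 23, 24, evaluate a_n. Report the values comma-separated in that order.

5, 85, 130, 500, 530, 850

n=2: 1·2 2·1  f→[1+4]=5
[q^8] f(1)=1,f(2)=4,f(4)=16,f(8)=64 ⇒ 85
d|10:{10,5,2,1}  Σf=100+25+4+1=130
d|21:{21,7,3,1}  Σf=441+49+9+1=500
[q^23] f(1)=1,f(23)=529 ⇒ 530
d|24:{24,12,8,6,4,3,2,1}  Σf=576+144+64+36+16+9+4+1=850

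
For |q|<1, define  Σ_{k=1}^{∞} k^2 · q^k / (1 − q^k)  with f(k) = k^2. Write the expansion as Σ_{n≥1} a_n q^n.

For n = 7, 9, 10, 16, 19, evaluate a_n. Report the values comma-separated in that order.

50, 91, 130, 341, 362

[q^7] f(1)=1,f(7)=49 ⇒ 50
d|9:{1,3,9}  Σf=1+9+81=91
d|10:{10,5,2,1}  Σf=100+25+4+1=130
[q^16] f(16)=256,f(8)=64,f(4)=16,f(2)=4,f(1)=1 ⇒ 341
[q^19] f(1)=1,f(19)=361 ⇒ 362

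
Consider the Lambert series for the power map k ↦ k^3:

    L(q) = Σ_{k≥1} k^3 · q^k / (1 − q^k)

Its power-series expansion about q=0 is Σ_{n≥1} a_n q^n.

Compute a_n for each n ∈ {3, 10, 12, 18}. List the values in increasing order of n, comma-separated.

d|3:{1,3}  Σf=1+27=28
q^10  k|10↦f(k): 10:1000 5:125 2:8 1:1  a_10=1134
[q^12] f(1)=1,f(2)=8,f(3)=27,f(4)=64,f(6)=216,f(12)=1728 ⇒ 2044
n=18: 1·18 2·9 3·6 6·3 9·2 18·1  f→[1+8+27+216+729+5832]=6813

28, 1134, 2044, 6813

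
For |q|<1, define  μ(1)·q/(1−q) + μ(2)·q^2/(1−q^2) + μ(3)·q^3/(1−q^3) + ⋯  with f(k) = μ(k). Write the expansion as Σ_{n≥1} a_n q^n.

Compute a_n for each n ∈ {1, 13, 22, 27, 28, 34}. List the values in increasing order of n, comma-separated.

1, 0, 0, 0, 0, 0

d|1:{1}  Σμ=1=1
n=13: 13·1 1·13  μ→[(-1)+1]=0
n=22: 1·22 2·11 11·2 22·1  μ→[1+(-1)+(-1)+1]=0
n=27: 27·1 9·3 3·9 1·27  μ→[0+0+(-1)+1]=0
d|28:{1,2,4,7,14,28}  Σμ=1+(-1)+0+(-1)+1+0=0
d|34:{1,2,17,34}  Σμ=1+(-1)+(-1)+1=0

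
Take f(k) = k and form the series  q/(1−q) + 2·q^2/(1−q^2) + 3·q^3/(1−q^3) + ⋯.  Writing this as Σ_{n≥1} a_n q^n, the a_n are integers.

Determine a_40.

n=40: 1·40 2·20 4·10 5·8 8·5 10·4 20·2 40·1  f→[1+2+4+5+8+10+20+40]=90

a_40 = 90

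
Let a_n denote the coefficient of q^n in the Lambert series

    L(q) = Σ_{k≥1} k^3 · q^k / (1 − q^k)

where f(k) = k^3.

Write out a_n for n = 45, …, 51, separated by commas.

n=45: 1·45 3·15 5·9 9·5 15·3 45·1  f→[1+27+125+729+3375+91125]=95382
n=46: 46·1 23·2 2·23 1·46  f→[97336+12167+8+1]=109512
n=47: 47·1 1·47  f→[103823+1]=103824
d|48:{48,24,16,12,8,6,4,3,2,1}  Σf=110592+13824+4096+1728+512+216+64+27+8+1=131068
q^49  k|49↦f(k): 49:117649 7:343 1:1  a_49=117993
q^50  k|50↦f(k): 1:1 2:8 5:125 10:1000 25:15625 50:125000  a_50=141759
[q^51] f(1)=1,f(3)=27,f(17)=4913,f(51)=132651 ⇒ 137592

95382, 109512, 103824, 131068, 117993, 141759, 137592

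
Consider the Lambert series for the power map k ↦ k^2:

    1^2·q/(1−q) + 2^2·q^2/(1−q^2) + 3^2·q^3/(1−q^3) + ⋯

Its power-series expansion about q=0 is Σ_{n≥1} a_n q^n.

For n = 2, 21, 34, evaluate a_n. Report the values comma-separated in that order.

5, 500, 1450

[q^2] f(2)=4,f(1)=1 ⇒ 5
q^21  k|21↦f(k): 1:1 3:9 7:49 21:441  a_21=500
n=34: 1·34 2·17 17·2 34·1  f→[1+4+289+1156]=1450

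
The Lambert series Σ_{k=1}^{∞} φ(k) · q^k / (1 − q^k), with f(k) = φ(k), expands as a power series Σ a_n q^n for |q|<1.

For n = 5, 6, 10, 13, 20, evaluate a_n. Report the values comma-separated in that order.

q^5  k|5↦φ(k): 5:4 1:1  a_5=5
[q^6] φ(6)=2,φ(3)=2,φ(2)=1,φ(1)=1 ⇒ 6
q^10  k|10↦φ(k): 10:4 5:4 2:1 1:1  a_10=10
d|13:{1,13}  Σφ=1+12=13
n=20: 20·1 10·2 5·4 4·5 2·10 1·20  φ→[8+4+4+2+1+1]=20

5, 6, 10, 13, 20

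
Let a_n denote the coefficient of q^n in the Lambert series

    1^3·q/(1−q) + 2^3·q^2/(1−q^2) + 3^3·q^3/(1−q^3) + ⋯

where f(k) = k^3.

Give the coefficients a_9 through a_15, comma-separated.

[q^9] f(1)=1,f(3)=27,f(9)=729 ⇒ 757
[q^10] f(1)=1,f(2)=8,f(5)=125,f(10)=1000 ⇒ 1134
q^11  k|11↦f(k): 11:1331 1:1  a_11=1332
q^12  k|12↦f(k): 12:1728 6:216 4:64 3:27 2:8 1:1  a_12=2044
n=13: 13·1 1·13  f→[2197+1]=2198
[q^14] f(14)=2744,f(7)=343,f(2)=8,f(1)=1 ⇒ 3096
n=15: 1·15 3·5 5·3 15·1  f→[1+27+125+3375]=3528

757, 1134, 1332, 2044, 2198, 3096, 3528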